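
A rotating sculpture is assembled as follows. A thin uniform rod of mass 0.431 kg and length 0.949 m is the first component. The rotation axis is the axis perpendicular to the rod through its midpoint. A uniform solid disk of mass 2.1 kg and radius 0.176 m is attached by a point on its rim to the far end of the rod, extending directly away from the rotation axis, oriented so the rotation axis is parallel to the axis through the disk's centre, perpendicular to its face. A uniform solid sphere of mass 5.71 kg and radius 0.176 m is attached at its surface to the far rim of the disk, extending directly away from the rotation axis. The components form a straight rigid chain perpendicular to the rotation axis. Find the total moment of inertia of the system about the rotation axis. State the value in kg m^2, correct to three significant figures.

Thin rod: I_cm = (1/12)ML² = (1/12)(0.431)(0.949)² = 0.032347 kg m^2; axis through the centre, so I = 0.032347 kg m^2.
Solid disk: I_cm = (1/2)MR² = (1/2)(2.1)(0.176)² = 0.032525 kg m^2; centre at d = 0.4745 + 0.176 = 0.6505 m, so I = I_cm + Md² gives I = 0.032525 + (2.1)(0.6505)² = 0.92114 kg m^2.
Solid sphere: I_cm = (2/5)MR² = (2/5)(5.71)(0.176)² = 0.070749 kg m^2; centre at d = 0.4745 + 0.176 + 0.176 + 0.176 = 1.0025 m, so I = I_cm + Md² gives I = 0.070749 + (5.71)(1.0025)² = 5.8093 kg m^2.
Total I = 0.032347 + 0.92114 + 5.8093 = 6.7628 kg m^2.

6.76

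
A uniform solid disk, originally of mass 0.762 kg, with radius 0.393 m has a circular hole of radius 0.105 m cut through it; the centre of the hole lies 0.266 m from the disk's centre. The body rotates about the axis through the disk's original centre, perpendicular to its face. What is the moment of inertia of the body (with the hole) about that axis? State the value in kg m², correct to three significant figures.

0.0547

Unpierced body about its centre: I₀ = (1/2)MR² = (1/2)(0.762)(0.393)² = 0.058845 kg m².
The removed disk has mass m = M·(r/R)² = (0.762)(0.105/0.393)² = 0.054394 kg (same uniform areal density).
Its moment of inertia about the rotation axis (parallel-axis theorem): I_hole = (1/2)mr² + md² = (1/2)(0.054394)(0.105)² + (0.054394)(0.266)² = 0.0041485 kg m².
Treating the hole as negative mass, I = I₀ − I_hole = 0.058845 − 0.0041485 = 0.054697 kg m².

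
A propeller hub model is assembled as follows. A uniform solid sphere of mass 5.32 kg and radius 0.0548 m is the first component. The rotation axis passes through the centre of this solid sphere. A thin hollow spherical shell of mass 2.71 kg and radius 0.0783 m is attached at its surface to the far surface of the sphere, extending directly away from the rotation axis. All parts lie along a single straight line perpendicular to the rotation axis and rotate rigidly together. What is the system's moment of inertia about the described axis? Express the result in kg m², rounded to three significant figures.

0.0655

Solid sphere: I_cm = (2/5)MR² = (2/5)(5.32)(0.0548)² = 0.0063905 kg m²; axis through the centre, so I = 0.0063905 kg m².
Spherical shell: I_cm = (2/3)MR² = (2/3)(2.71)(0.0783)² = 0.011076 kg m²; centre at d = 0.0548 + 0.0783 = 0.1331 m, so the parallel axis theorem gives I = 0.011076 + (2.71)(0.1331)² = 0.059086 kg m².
Total I = 0.0063905 + 0.059086 = 0.065476 kg m².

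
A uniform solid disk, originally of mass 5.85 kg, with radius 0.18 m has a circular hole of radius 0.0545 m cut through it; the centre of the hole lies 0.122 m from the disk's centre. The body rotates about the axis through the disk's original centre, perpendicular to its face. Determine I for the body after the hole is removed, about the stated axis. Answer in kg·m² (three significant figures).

0.0860

Unpierced body about its centre: I₀ = (1/2)MR² = (1/2)(5.85)(0.18)² = 0.09477 kg·m².
The removed disk has mass m = M·(r/R)² = (5.85)(0.0545/0.18)² = 0.5363 kg (same uniform areal density).
Its moment of inertia about the rotation axis (parallel-axis theorem): I_hole = (1/2)mr² + md² = (1/2)(0.5363)(0.0545)² + (0.5363)(0.122)² = 0.0087787 kg·m².
Treating the hole as negative mass, I = I₀ − I_hole = 0.09477 − 0.0087787 = 0.085991 kg·m².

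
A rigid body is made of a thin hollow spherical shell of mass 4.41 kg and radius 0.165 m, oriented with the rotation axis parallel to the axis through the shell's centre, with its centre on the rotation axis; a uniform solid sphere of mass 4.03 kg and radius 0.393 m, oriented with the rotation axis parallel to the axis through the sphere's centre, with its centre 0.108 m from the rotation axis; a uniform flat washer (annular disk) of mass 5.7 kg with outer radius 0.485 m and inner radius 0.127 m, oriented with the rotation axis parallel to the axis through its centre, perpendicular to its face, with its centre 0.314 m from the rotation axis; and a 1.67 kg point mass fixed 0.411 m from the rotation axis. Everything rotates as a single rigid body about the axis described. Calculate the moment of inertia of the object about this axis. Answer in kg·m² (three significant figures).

Spherical shell: I_cm = (2/3)MR² = (2/3)(4.41)(0.165)² = 0.080042 kg·m²; axis through the centre, so I = 0.080042 kg·m².
Solid sphere: I_cm = (2/5)MR² = (2/5)(4.03)(0.393)² = 0.24897 kg·m²; centre at d = 0.108 m, so I = I_cm + Md² gives I = 0.24897 + (4.03)(0.108)² = 0.29598 kg·m².
Annular disk: I_cm = (1/2)M(R²+r²) = (1/2)(5.7)[(0.485)² + (0.127)²] = 0.71636 kg·m²; centre at d = 0.314 m, so I = I_cm + Md² gives I = 0.71636 + (5.7)(0.314)² = 1.2784 kg·m².
Point mass: I_cm = 0; centre at d = 0.411 m, so I = I_cm + Md² gives I = 0 + (1.67)(0.411)² = 0.2821 kg·m².
Total I = 0.080042 + 0.29598 + 1.2784 + 0.2821 = 1.9365 kg·m².

1.94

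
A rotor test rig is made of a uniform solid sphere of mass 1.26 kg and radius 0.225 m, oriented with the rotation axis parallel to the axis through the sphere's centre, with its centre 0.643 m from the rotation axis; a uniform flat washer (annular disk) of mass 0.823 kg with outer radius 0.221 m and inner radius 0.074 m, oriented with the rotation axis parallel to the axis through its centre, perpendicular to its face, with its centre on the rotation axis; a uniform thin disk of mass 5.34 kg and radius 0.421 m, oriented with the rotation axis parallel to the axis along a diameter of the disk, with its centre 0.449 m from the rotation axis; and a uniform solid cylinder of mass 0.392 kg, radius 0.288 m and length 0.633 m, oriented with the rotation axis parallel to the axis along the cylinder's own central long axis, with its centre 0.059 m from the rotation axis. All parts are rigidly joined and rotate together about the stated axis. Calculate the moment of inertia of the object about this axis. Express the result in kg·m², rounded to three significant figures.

1.90

Solid sphere: I_cm = (2/5)MR² = (2/5)(1.26)(0.225)² = 0.025515 kg·m²; centre at d = 0.643 m, so the parallel axis theorem gives I = 0.025515 + (1.26)(0.643)² = 0.54646 kg·m².
Annular disk: I_cm = (1/2)M(R²+r²) = (1/2)(0.823)[(0.221)² + (0.074)²] = 0.022351 kg·m²; axis through the centre, so I = 0.022351 kg·m².
Thin disk: I_cm = (1/4)MR² = (1/4)(5.34)(0.421)² = 0.23662 kg·m²; centre at d = 0.449 m, so the parallel axis theorem gives I = 0.23662 + (5.34)(0.449)² = 1.3132 kg·m².
Solid cylinder: I_cm = (1/2)MR² = (1/2)(0.392)(0.288)² = 0.016257 kg·m²; centre at d = 0.059 m, so the parallel axis theorem gives I = 0.016257 + (0.392)(0.059)² = 0.017622 kg·m².
Total I = 0.54646 + 0.022351 + 1.3132 + 0.017622 = 1.8996 kg·m².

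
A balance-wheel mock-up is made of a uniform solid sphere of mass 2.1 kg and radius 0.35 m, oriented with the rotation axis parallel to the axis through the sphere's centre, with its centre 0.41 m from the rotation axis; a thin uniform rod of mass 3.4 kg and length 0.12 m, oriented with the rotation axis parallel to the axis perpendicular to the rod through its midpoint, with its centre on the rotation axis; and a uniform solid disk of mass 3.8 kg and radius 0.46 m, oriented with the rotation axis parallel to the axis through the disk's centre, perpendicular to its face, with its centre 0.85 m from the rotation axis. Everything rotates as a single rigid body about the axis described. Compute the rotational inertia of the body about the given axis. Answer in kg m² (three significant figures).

3.61

Solid sphere: I_cm = (2/5)MR² = (2/5)(2.1)(0.35)² = 0.1029 kg m²; centre at d = 0.41 m, so I = I_cm + Md² gives I = 0.1029 + (2.1)(0.41)² = 0.45591 kg m².
Thin rod: I_cm = (1/12)ML² = (1/12)(3.4)(0.12)² = 0.00408 kg m²; axis through the centre, so I = 0.00408 kg m².
Solid disk: I_cm = (1/2)MR² = (1/2)(3.8)(0.46)² = 0.40204 kg m²; centre at d = 0.85 m, so I = I_cm + Md² gives I = 0.40204 + (3.8)(0.85)² = 3.1475 kg m².
Total I = 0.45591 + 0.00408 + 3.1475 = 3.6075 kg m².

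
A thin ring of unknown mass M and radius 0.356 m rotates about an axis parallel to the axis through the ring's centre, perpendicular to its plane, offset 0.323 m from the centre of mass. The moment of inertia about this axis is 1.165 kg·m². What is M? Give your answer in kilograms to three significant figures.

5.04

I = I_cm + Md² = MR² + Md² = M·[1·(0.356)² + (0.323)²] = M·0.23106.
So M = 1.165 / 0.23106 = 5.0419 kg.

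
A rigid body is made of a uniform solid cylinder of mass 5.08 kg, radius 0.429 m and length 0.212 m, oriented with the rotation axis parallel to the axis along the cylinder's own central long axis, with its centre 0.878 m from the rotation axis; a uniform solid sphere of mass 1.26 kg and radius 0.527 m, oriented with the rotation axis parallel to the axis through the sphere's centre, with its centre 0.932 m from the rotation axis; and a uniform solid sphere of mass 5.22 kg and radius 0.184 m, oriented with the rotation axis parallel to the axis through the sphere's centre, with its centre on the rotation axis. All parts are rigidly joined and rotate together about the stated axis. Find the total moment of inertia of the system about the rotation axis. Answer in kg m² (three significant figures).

5.69

Solid cylinder: I_cm = (1/2)MR² = (1/2)(5.08)(0.429)² = 0.46746 kg m²; centre at d = 0.878 m, so I = I_cm + Md² gives I = 0.46746 + (5.08)(0.878)² = 4.3836 kg m².
Solid sphere: I_cm = (2/5)MR² = (2/5)(1.26)(0.527)² = 0.13998 kg m²; centre at d = 0.932 m, so I = I_cm + Md² gives I = 0.13998 + (1.26)(0.932)² = 1.2344 kg m².
Solid sphere: I_cm = (2/5)MR² = (2/5)(5.22)(0.184)² = 0.070691 kg m²; axis through the centre, so I = 0.070691 kg m².
Total I = 4.3836 + 1.2344 + 0.070691 = 5.6887 kg m².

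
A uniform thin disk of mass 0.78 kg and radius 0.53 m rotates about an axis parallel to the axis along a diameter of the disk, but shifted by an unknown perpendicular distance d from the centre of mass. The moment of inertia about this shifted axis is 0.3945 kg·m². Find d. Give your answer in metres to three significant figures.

0.660

About the centre-of-mass axis, I_cm = (1/4)MR² = (1/4)(0.78)(0.53)² = 0.054776 kg·m².
Parallel axis theorem: I = I_cm + Md², so Md² = 0.3945 − 0.054776 = 0.33972 kg·m².
d = √(0.33972 / 0.78) = 0.65996 m.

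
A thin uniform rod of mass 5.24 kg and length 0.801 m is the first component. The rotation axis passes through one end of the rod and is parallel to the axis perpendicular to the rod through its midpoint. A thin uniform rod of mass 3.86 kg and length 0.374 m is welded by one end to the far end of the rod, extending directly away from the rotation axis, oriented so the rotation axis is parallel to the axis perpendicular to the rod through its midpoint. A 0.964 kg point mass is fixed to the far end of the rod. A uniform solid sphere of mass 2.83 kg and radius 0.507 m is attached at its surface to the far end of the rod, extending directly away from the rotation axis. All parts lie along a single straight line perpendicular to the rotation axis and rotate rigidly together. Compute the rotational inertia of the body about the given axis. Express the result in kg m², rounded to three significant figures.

14.6

Thin rod: I_cm = (1/12)ML² = (1/12)(5.24)(0.801)² = 0.28017 kg m²; centre at d = 0.4005 m, so the parallel axis theorem gives I = 0.28017 + (5.24)(0.4005)² = 1.1207 kg m².
Thin rod: I_cm = (1/12)ML² = (1/12)(3.86)(0.374)² = 0.044993 kg m²; centre at d = 0.4005 + 0.4005 + 0.187 = 0.988 m, so the parallel axis theorem gives I = 0.044993 + (3.86)(0.988)² = 3.8129 kg m².
Point mass: I_cm = 0; centre at d = 0.4005 + 0.4005 + 0.187 + 0.187 = 1.175 m, so the parallel axis theorem gives I = 0 + (0.964)(1.175)² = 1.3309 kg m².
Solid sphere: I_cm = (2/5)MR² = (2/5)(2.83)(0.507)² = 0.29098 kg m²; centre at d = 0.4005 + 0.4005 + 0.187 + 0.187 + 0.507 = 1.682 m, so the parallel axis theorem gives I = 0.29098 + (2.83)(1.682)² = 8.2974 kg m².
Total I = 1.1207 + 3.8129 + 1.3309 + 8.2974 = 14.562 kg m².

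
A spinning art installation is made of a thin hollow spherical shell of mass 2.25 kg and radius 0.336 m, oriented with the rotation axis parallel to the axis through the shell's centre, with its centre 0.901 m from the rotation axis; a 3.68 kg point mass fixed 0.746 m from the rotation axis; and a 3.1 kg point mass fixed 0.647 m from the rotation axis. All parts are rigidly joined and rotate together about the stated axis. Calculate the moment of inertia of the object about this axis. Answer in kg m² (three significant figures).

5.34

Spherical shell: I_cm = (2/3)MR² = (2/3)(2.25)(0.336)² = 0.16934 kg m²; centre at d = 0.901 m, so I = I_cm + Md² gives I = 0.16934 + (2.25)(0.901)² = 1.9959 kg m².
Point mass: I_cm = 0; centre at d = 0.746 m, so I = I_cm + Md² gives I = 0 + (3.68)(0.746)² = 2.048 kg m².
Point mass: I_cm = 0; centre at d = 0.647 m, so I = I_cm + Md² gives I = 0 + (3.1)(0.647)² = 1.2977 kg m².
Total I = 1.9959 + 2.048 + 1.2977 = 5.3416 kg m².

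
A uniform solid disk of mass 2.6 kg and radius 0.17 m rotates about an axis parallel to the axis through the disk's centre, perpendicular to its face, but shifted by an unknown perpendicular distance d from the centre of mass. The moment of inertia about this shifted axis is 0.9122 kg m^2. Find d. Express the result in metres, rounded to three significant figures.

About the centre-of-mass axis, I_cm = (1/2)MR² = (1/2)(2.6)(0.17)² = 0.03757 kg m^2.
Parallel axis theorem: I = I_cm + Md², so Md² = 0.9122 − 0.03757 = 0.87463 kg m^2.
d = √(0.87463 / 2.6) = 0.58 m.

0.580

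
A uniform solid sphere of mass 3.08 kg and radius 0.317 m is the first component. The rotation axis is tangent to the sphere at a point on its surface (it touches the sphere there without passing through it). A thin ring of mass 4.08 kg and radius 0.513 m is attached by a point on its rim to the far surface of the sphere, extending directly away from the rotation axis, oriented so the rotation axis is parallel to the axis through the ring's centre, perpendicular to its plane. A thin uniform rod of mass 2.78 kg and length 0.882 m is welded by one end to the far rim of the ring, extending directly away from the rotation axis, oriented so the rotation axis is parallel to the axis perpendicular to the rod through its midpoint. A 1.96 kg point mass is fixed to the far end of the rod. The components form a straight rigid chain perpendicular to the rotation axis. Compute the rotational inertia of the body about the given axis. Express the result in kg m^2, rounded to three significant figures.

Solid sphere: I_cm = (2/5)MR² = (2/5)(3.08)(0.317)² = 0.1238 kg m^2; centre at d = 0.317 m, so I = I_cm + Md² gives I = 0.1238 + (3.08)(0.317)² = 0.43331 kg m^2.
Thin ring: I_cm = MR² = (4.08)(0.513)² = 1.0737 kg m^2; centre at d = 0.317 + 0.317 + 0.513 = 1.147 m, so I = I_cm + Md² gives I = 1.0737 + (4.08)(1.147)² = 6.4414 kg m^2.
Thin rod: I_cm = (1/12)ML² = (1/12)(2.78)(0.882)² = 0.18022 kg m^2; centre at d = 0.317 + 0.317 + 0.513 + 0.513 + 0.441 = 2.101 m, so I = I_cm + Md² gives I = 0.18022 + (2.78)(2.101)² = 12.452 kg m^2.
Point mass: I_cm = 0; centre at d = 0.317 + 0.317 + 0.513 + 0.513 + 0.441 + 0.441 = 2.542 m, so I = I_cm + Md² gives I = 0 + (1.96)(2.542)² = 12.665 kg m^2.
Total I = 0.43331 + 6.4414 + 12.452 + 12.665 = 31.991 kg m^2.

32.0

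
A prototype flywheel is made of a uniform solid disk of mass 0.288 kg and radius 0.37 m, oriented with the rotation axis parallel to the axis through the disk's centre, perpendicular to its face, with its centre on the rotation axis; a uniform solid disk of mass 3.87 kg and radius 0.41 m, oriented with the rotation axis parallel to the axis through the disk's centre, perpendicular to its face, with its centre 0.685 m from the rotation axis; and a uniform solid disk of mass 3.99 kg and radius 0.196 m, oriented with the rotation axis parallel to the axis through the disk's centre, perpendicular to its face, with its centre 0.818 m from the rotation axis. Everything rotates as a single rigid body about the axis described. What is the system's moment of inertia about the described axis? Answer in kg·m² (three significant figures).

4.91

Solid disk: I_cm = (1/2)MR² = (1/2)(0.288)(0.37)² = 0.019714 kg·m²; axis through the centre, so I = 0.019714 kg·m².
Solid disk: I_cm = (1/2)MR² = (1/2)(3.87)(0.41)² = 0.32527 kg·m²; centre at d = 0.685 m, so the parallel axis theorem gives I = 0.32527 + (3.87)(0.685)² = 2.1412 kg·m².
Solid disk: I_cm = (1/2)MR² = (1/2)(3.99)(0.196)² = 0.07664 kg·m²; centre at d = 0.818 m, so the parallel axis theorem gives I = 0.07664 + (3.99)(0.818)² = 2.7464 kg·m².
Total I = 0.019714 + 2.1412 + 2.7464 = 4.9073 kg·m².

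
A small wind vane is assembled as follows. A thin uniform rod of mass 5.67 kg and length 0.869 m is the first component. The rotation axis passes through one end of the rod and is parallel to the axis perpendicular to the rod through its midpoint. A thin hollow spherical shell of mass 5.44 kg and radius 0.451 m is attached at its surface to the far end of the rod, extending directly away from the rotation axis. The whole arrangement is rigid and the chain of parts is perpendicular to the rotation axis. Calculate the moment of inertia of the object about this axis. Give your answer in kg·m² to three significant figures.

11.6

Thin rod: I_cm = (1/12)ML² = (1/12)(5.67)(0.869)² = 0.35681 kg·m²; centre at d = 0.4345 m, so I = I_cm + Md² gives I = 0.35681 + (5.67)(0.4345)² = 1.4273 kg·m².
Spherical shell: I_cm = (2/3)MR² = (2/3)(5.44)(0.451)² = 0.73767 kg·m²; centre at d = 0.4345 + 0.4345 + 0.451 = 1.32 m, so I = I_cm + Md² gives I = 0.73767 + (5.44)(1.32)² = 10.216 kg·m².
Total I = 1.4273 + 10.216 = 11.644 kg·m².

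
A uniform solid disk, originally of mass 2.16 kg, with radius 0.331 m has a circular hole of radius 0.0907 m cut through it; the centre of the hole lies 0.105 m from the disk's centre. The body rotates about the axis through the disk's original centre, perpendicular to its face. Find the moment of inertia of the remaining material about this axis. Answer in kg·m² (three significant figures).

0.116

Unpierced body about its centre: I₀ = (1/2)MR² = (1/2)(2.16)(0.331)² = 0.11833 kg·m².
The removed disk has mass m = M·(r/R)² = (2.16)(0.0907/0.331)² = 0.16219 kg (same uniform areal density).
Its moment of inertia about the rotation axis (parallel-axis theorem): I_hole = (1/2)mr² + md² = (1/2)(0.16219)(0.0907)² + (0.16219)(0.105)² = 0.0024552 kg·m².
Treating the hole as negative mass, I = I₀ − I_hole = 0.11833 − 0.0024552 = 0.11587 kg·m².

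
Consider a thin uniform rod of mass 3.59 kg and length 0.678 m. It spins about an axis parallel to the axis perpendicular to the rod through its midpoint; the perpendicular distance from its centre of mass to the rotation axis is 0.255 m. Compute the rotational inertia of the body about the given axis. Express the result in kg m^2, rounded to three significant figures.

I_cm = (1/12)ML² = (1/12)(3.59)(0.678)² = 0.13752 kg m^2; centre at d = 0.255 m, so I = I_cm + Md² gives I = 0.13752 + (3.59)(0.255)² = 0.37096 kg m^2.

0.371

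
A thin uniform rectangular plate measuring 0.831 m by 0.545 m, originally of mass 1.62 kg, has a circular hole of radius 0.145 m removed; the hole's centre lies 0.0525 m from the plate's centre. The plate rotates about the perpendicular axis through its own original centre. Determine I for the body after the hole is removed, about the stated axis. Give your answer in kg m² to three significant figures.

0.130

Unpierced body about its centre: I₀ = (1/12)M(a²+b²) = (1/12)(1.62)[(0.831)² + (0.545)²] = 0.13332 kg m².
The removed disk has mass m = M·πr²/(ab) = (1.62)·π(0.145)²/(0.831·0.545) = 0.23627 kg (same uniform areal density).
Its moment of inertia about the rotation axis (parallel-axis theorem): I_hole = (1/2)mr² + md² = (1/2)(0.23627)(0.145)² + (0.23627)(0.0525)² = 0.003135 kg m².
Treating the hole as negative mass, I = I₀ − I_hole = 0.13332 − 0.003135 = 0.13019 kg m².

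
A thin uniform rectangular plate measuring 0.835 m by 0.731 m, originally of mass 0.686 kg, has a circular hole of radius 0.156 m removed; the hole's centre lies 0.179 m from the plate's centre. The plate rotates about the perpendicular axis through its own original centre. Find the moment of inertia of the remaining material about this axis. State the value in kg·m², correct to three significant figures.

0.0666

Unpierced body about its centre: I₀ = (1/12)M(a²+b²) = (1/12)(0.686)[(0.835)² + (0.731)²] = 0.070406 kg·m².
The removed disk has mass m = M·πr²/(ab) = (0.686)·π(0.156)²/(0.835·0.731) = 0.085925 kg (same uniform areal density).
Its moment of inertia about the rotation axis (parallel-axis theorem): I_hole = (1/2)mr² + md² = (1/2)(0.085925)(0.156)² + (0.085925)(0.179)² = 0.0037987 kg·m².
Treating the hole as negative mass, I = I₀ − I_hole = 0.070406 − 0.0037987 = 0.066607 kg·m².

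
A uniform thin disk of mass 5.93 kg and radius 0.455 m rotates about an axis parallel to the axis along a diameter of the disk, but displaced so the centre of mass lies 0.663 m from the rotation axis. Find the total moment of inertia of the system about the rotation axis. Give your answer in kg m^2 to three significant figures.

I_cm = (1/4)MR² = (1/4)(5.93)(0.455)² = 0.30691 kg m^2; centre at d = 0.663 m, so the parallel axis theorem gives I = 0.30691 + (5.93)(0.663)² = 2.9136 kg m^2.

2.91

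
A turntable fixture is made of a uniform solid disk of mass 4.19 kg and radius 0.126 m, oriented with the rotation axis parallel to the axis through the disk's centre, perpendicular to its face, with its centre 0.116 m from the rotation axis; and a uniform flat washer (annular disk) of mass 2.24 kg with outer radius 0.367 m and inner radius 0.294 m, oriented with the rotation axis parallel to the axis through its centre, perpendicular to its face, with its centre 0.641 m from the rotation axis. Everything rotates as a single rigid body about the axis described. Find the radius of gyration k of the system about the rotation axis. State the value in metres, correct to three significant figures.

0.442

Solid disk: I_cm = (1/2)MR² = (1/2)(4.19)(0.126)² = 0.03326 kg m²; centre at d = 0.116 m, so the parallel axis theorem gives I = 0.03326 + (4.19)(0.116)² = 0.089641 kg m².
Annular disk: I_cm = (1/2)M(R²+r²) = (1/2)(2.24)[(0.367)² + (0.294)²] = 0.24766 kg m²; centre at d = 0.641 m, so the parallel axis theorem gives I = 0.24766 + (2.24)(0.641)² = 1.168 kg m².
Total I = 1.2577 kg m²; total mass M = 6.43 kg.
k = √(I/M) = √(1.2577/6.43) = 0.44226 m.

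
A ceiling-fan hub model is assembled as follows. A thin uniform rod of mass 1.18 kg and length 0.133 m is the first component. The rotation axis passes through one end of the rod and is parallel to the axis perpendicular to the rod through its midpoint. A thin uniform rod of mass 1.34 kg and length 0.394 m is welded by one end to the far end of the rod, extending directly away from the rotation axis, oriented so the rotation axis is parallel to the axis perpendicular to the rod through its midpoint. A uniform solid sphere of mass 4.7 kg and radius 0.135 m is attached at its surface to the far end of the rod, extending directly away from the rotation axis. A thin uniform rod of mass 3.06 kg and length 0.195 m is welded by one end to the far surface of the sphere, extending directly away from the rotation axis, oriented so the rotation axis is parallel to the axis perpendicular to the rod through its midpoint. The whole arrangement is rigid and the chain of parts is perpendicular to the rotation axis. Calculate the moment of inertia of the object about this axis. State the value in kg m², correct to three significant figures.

4.72

Thin rod: I_cm = (1/12)ML² = (1/12)(1.18)(0.133)² = 0.0017394 kg m²; centre at d = 0.0665 m, so the parallel axis theorem gives I = 0.0017394 + (1.18)(0.0665)² = 0.0069577 kg m².
Thin rod: I_cm = (1/12)ML² = (1/12)(1.34)(0.394)² = 0.017335 kg m²; centre at d = 0.0665 + 0.0665 + 0.197 = 0.33 m, so the parallel axis theorem gives I = 0.017335 + (1.34)(0.33)² = 0.16326 kg m².
Solid sphere: I_cm = (2/5)MR² = (2/5)(4.7)(0.135)² = 0.034263 kg m²; centre at d = 0.0665 + 0.0665 + 0.197 + 0.197 + 0.135 = 0.662 m, so the parallel axis theorem gives I = 0.034263 + (4.7)(0.662)² = 2.094 kg m².
Thin rod: I_cm = (1/12)ML² = (1/12)(3.06)(0.195)² = 0.0096964 kg m²; centre at d = 0.0665 + 0.0665 + 0.197 + 0.197 + 0.135 + 0.135 + 0.0975 = 0.8945 m, so the parallel axis theorem gives I = 0.0096964 + (3.06)(0.8945)² = 2.4581 kg m².
Total I = 0.0069577 + 0.16326 + 2.094 + 2.4581 = 4.7223 kg m².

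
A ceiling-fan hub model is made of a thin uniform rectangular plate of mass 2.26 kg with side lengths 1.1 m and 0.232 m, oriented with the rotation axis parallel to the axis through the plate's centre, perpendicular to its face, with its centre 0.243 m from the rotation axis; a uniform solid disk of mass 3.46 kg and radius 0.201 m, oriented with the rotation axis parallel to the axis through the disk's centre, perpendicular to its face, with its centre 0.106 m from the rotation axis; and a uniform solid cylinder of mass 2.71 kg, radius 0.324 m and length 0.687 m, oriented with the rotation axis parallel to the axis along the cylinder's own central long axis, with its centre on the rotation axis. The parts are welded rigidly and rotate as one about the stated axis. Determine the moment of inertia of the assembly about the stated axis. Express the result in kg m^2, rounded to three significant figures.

Rectangular plate: I_cm = (1/12)M(a²+b²) = (1/12)(2.26)[(1.1)² + (0.232)²] = 0.23802 kg m^2; centre at d = 0.243 m, so the parallel axis theorem gives I = 0.23802 + (2.26)(0.243)² = 0.37147 kg m^2.
Solid disk: I_cm = (1/2)MR² = (1/2)(3.46)(0.201)² = 0.069894 kg m^2; centre at d = 0.106 m, so the parallel axis theorem gives I = 0.069894 + (3.46)(0.106)² = 0.10877 kg m^2.
Solid cylinder: I_cm = (1/2)MR² = (1/2)(2.71)(0.324)² = 0.14224 kg m^2; axis through the centre, so I = 0.14224 kg m^2.
Total I = 0.37147 + 0.10877 + 0.14224 = 0.62248 kg m^2.

0.622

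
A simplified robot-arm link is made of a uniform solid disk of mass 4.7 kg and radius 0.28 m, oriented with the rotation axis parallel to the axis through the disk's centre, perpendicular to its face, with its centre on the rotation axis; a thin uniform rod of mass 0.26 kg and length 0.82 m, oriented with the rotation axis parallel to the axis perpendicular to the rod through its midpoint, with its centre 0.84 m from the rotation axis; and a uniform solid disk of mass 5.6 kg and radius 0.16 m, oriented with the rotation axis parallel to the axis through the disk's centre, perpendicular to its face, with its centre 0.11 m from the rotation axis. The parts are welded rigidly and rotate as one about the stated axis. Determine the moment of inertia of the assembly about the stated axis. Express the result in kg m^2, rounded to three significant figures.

Solid disk: I_cm = (1/2)MR² = (1/2)(4.7)(0.28)² = 0.18424 kg m^2; axis through the centre, so I = 0.18424 kg m^2.
Thin rod: I_cm = (1/12)ML² = (1/12)(0.26)(0.82)² = 0.014569 kg m^2; centre at d = 0.84 m, so the parallel axis theorem gives I = 0.014569 + (0.26)(0.84)² = 0.19802 kg m^2.
Solid disk: I_cm = (1/2)MR² = (1/2)(5.6)(0.16)² = 0.07168 kg m^2; centre at d = 0.11 m, so the parallel axis theorem gives I = 0.07168 + (5.6)(0.11)² = 0.13944 kg m^2.
Total I = 0.18424 + 0.19802 + 0.13944 = 0.5217 kg m^2.

0.522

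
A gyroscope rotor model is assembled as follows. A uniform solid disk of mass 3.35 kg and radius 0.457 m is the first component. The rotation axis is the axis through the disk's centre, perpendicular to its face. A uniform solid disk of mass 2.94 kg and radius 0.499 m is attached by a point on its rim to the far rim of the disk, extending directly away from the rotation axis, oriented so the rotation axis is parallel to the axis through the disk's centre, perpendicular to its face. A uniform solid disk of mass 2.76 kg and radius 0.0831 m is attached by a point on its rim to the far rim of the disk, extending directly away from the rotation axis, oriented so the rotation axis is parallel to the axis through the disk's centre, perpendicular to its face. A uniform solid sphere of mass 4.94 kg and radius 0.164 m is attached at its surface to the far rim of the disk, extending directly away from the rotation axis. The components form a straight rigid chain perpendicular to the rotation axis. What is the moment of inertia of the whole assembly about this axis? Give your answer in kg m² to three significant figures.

25.7

Solid disk: I_cm = (1/2)MR² = (1/2)(3.35)(0.457)² = 0.34982 kg m²; axis through the centre, so I = 0.34982 kg m².
Solid disk: I_cm = (1/2)MR² = (1/2)(2.94)(0.499)² = 0.36603 kg m²; centre at d = 0.457 + 0.499 = 0.956 m, so the parallel axis theorem gives I = 0.36603 + (2.94)(0.956)² = 3.053 kg m².
Solid disk: I_cm = (1/2)MR² = (1/2)(2.76)(0.0831)² = 0.0095297 kg m²; centre at d = 0.457 + 0.499 + 0.499 + 0.0831 = 1.5381 m, so the parallel axis theorem gives I = 0.0095297 + (2.76)(1.5381)² = 6.539 kg m².
Solid sphere: I_cm = (2/5)MR² = (2/5)(4.94)(0.164)² = 0.053146 kg m²; centre at d = 0.457 + 0.499 + 0.499 + 0.0831 + 0.0831 + 0.164 = 1.7852 m, so the parallel axis theorem gives I = 0.053146 + (4.94)(1.7852)² = 15.797 kg m².
Total I = 0.34982 + 3.053 + 6.539 + 15.797 = 25.738 kg m².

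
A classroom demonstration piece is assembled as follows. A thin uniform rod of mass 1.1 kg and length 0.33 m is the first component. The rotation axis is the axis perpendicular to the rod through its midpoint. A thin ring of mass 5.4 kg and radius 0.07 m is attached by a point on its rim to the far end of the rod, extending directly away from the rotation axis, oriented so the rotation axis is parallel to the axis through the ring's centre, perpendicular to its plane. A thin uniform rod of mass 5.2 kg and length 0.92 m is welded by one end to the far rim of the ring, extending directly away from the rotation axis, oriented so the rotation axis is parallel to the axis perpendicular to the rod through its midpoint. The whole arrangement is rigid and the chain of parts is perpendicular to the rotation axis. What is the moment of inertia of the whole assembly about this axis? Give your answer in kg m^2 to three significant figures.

3.74

Thin rod: I_cm = (1/12)ML² = (1/12)(1.1)(0.33)² = 0.0099825 kg m^2; axis through the centre, so I = 0.0099825 kg m^2.
Thin ring: I_cm = MR² = (5.4)(0.07)² = 0.02646 kg m^2; centre at d = 0.165 + 0.07 = 0.235 m, so I = I_cm + Md² gives I = 0.02646 + (5.4)(0.235)² = 0.32468 kg m^2.
Thin rod: I_cm = (1/12)ML² = (1/12)(5.2)(0.92)² = 0.36677 kg m^2; centre at d = 0.165 + 0.07 + 0.07 + 0.46 = 0.765 m, so I = I_cm + Md² gives I = 0.36677 + (5.2)(0.765)² = 3.4099 kg m^2.
Total I = 0.0099825 + 0.32468 + 3.4099 = 3.7446 kg m^2.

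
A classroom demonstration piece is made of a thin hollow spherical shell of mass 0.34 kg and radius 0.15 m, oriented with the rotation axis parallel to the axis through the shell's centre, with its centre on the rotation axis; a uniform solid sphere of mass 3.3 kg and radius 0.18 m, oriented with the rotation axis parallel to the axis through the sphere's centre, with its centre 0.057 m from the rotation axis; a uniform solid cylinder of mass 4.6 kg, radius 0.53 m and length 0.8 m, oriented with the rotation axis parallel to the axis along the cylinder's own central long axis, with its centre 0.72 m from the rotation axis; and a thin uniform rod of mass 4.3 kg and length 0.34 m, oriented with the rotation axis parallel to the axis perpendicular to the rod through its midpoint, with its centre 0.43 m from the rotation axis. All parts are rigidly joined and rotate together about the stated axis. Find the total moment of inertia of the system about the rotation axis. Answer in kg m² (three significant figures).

3.93

Spherical shell: I_cm = (2/3)MR² = (2/3)(0.34)(0.15)² = 0.0051 kg m²; axis through the centre, so I = 0.0051 kg m².
Solid sphere: I_cm = (2/5)MR² = (2/5)(3.3)(0.18)² = 0.042768 kg m²; centre at d = 0.057 m, so I = I_cm + Md² gives I = 0.042768 + (3.3)(0.057)² = 0.05349 kg m².
Solid cylinder: I_cm = (1/2)MR² = (1/2)(4.6)(0.53)² = 0.64607 kg m²; centre at d = 0.72 m, so I = I_cm + Md² gives I = 0.64607 + (4.6)(0.72)² = 3.0307 kg m².
Thin rod: I_cm = (1/12)ML² = (1/12)(4.3)(0.34)² = 0.041423 kg m²; centre at d = 0.43 m, so I = I_cm + Md² gives I = 0.041423 + (4.3)(0.43)² = 0.83649 kg m².
Total I = 0.0051 + 0.05349 + 3.0307 + 0.83649 = 3.9258 kg m².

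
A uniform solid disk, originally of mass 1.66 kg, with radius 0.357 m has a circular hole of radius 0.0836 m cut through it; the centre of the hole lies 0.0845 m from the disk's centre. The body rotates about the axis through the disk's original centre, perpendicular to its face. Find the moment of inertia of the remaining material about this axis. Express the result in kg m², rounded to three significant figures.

0.105

Unpierced body about its centre: I₀ = (1/2)MR² = (1/2)(1.66)(0.357)² = 0.10578 kg m².
The removed disk has mass m = M·(r/R)² = (1.66)(0.0836/0.357)² = 0.09103 kg (same uniform areal density).
Its moment of inertia about the rotation axis (parallel-axis theorem): I_hole = (1/2)mr² + md² = (1/2)(0.09103)(0.0836)² + (0.09103)(0.0845)² = 0.00096808 kg m².
Treating the hole as negative mass, I = I₀ − I_hole = 0.10578 − 0.00096808 = 0.10481 kg m².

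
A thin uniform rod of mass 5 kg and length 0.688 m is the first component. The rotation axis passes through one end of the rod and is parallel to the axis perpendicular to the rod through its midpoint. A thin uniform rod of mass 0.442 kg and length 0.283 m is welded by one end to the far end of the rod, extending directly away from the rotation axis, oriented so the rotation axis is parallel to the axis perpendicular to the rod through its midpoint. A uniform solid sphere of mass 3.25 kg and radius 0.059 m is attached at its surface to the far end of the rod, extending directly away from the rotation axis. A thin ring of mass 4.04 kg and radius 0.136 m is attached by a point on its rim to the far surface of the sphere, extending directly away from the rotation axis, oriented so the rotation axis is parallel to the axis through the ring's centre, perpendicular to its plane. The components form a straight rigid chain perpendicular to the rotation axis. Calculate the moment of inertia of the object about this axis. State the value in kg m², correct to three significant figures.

10.7

Thin rod: I_cm = (1/12)ML² = (1/12)(5)(0.688)² = 0.19723 kg m²; centre at d = 0.344 m, so I = I_cm + Md² gives I = 0.19723 + (5)(0.344)² = 0.78891 kg m².
Thin rod: I_cm = (1/12)ML² = (1/12)(0.442)(0.283)² = 0.0029499 kg m²; centre at d = 0.344 + 0.344 + 0.1415 = 0.8295 m, so I = I_cm + Md² gives I = 0.0029499 + (0.442)(0.8295)² = 0.30708 kg m².
Solid sphere: I_cm = (2/5)MR² = (2/5)(3.25)(0.059)² = 0.0045253 kg m²; centre at d = 0.344 + 0.344 + 0.1415 + 0.1415 + 0.059 = 1.03 m, so I = I_cm + Md² gives I = 0.0045253 + (3.25)(1.03)² = 3.4525 kg m².
Thin ring: I_cm = MR² = (4.04)(0.136)² = 0.074724 kg m²; centre at d = 0.344 + 0.344 + 0.1415 + 0.1415 + 0.059 + 0.059 + 0.136 = 1.225 m, so I = I_cm + Md² gives I = 0.074724 + (4.04)(1.225)² = 6.1372 kg m².
Total I = 0.78891 + 0.30708 + 3.4525 + 6.1372 = 10.686 kg m².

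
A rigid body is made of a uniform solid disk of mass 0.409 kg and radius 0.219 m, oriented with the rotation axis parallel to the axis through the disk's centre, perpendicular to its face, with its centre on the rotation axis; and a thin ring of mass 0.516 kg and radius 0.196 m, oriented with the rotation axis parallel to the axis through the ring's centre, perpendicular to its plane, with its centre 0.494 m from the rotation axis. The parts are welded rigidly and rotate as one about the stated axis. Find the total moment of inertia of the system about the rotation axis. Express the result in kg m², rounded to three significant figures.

0.156

Solid disk: I_cm = (1/2)MR² = (1/2)(0.409)(0.219)² = 0.009808 kg m²; axis through the centre, so I = 0.009808 kg m².
Thin ring: I_cm = MR² = (0.516)(0.196)² = 0.019823 kg m²; centre at d = 0.494 m, so the parallel axis theorem gives I = 0.019823 + (0.516)(0.494)² = 0.14575 kg m².
Total I = 0.009808 + 0.14575 = 0.15555 kg m².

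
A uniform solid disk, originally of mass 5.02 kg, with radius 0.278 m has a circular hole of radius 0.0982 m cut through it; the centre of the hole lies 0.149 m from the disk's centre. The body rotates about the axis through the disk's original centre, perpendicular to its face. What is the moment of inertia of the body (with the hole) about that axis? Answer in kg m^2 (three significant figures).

0.177

Unpierced body about its centre: I₀ = (1/2)MR² = (1/2)(5.02)(0.278)² = 0.19398 kg m^2.
The removed disk has mass m = M·(r/R)² = (5.02)(0.0982/0.278)² = 0.62638 kg (same uniform areal density).
Its moment of inertia about the rotation axis (parallel-axis theorem): I_hole = (1/2)mr² + md² = (1/2)(0.62638)(0.0982)² + (0.62638)(0.149)² = 0.016926 kg m^2.
Treating the hole as negative mass, I = I₀ − I_hole = 0.19398 − 0.016926 = 0.17706 kg m^2.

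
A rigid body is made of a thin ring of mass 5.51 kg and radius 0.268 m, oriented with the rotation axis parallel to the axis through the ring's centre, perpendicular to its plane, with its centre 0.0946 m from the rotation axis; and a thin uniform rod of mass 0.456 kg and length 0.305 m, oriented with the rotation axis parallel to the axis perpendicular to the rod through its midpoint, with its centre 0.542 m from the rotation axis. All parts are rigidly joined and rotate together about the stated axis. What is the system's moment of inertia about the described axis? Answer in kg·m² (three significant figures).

Thin ring: I_cm = MR² = (5.51)(0.268)² = 0.39575 kg·m²; centre at d = 0.0946 m, so I = I_cm + Md² gives I = 0.39575 + (5.51)(0.0946)² = 0.44506 kg·m².
Thin rod: I_cm = (1/12)ML² = (1/12)(0.456)(0.305)² = 0.0035349 kg·m²; centre at d = 0.542 m, so I = I_cm + Md² gives I = 0.0035349 + (0.456)(0.542)² = 0.13749 kg·m².
Total I = 0.44506 + 0.13749 = 0.58255 kg·m².

0.583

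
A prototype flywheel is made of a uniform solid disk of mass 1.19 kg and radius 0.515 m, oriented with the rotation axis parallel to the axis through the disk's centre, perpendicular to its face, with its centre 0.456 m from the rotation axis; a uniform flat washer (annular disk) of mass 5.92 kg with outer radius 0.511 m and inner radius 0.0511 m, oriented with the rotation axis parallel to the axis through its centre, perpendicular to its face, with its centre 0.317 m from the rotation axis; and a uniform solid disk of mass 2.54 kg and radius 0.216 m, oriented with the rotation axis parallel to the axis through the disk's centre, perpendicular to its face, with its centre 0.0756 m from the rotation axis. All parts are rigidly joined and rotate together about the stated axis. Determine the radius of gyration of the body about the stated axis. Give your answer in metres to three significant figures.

0.438

Solid disk: I_cm = (1/2)MR² = (1/2)(1.19)(0.515)² = 0.15781 kg m^2; centre at d = 0.456 m, so I = I_cm + Md² gives I = 0.15781 + (1.19)(0.456)² = 0.40525 kg m^2.
Annular disk: I_cm = (1/2)M(R²+r²) = (1/2)(5.92)[(0.511)² + (0.0511)²] = 0.78065 kg m^2; centre at d = 0.317 m, so I = I_cm + Md² gives I = 0.78065 + (5.92)(0.317)² = 1.3755 kg m^2.
Solid disk: I_cm = (1/2)MR² = (1/2)(2.54)(0.216)² = 0.059253 kg m^2; centre at d = 0.0756 m, so I = I_cm + Md² gives I = 0.059253 + (2.54)(0.0756)² = 0.07377 kg m^2.
Total I = 1.8546 kg m^2; total mass M = 9.65 kg.
k = √(I/M) = √(1.8546/9.65) = 0.43839 m.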